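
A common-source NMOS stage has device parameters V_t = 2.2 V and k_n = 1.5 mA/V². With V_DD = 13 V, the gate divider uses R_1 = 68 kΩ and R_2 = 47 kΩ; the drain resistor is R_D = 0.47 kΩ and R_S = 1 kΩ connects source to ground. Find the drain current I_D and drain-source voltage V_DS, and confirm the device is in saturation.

V_G = V_DD·R_2/(R_1+R_2) = 13×47/115 = 5.31 V.
Assume saturation: I_D = (k_n/2)(V_GS − V_t)² with V_GS = V_G − I_D·R_S = 5.31 − 1·I_D.
Substituting gives 0.75·I_D² − 5.67·I_D + 7.27 = 0, with roots I_D = 1.64 or 5.92 mA.
The root I_D = 5.92 mA gives V_GS = -0.61 V ≤ V_t, so take I_D = 1.64 mA.
Then V_GS = 3.68 V and V_DS = V_DD − I_D(R_D+R_S) = 13 − 1.64×1.47 = 10.6 V.
Saturation requires V_DS ≥ V_GS − V_t = 1.48 V; 10.6 ≥ 1.48 ✓.

I_D ≈ 1.6 mA, V_DS ≈ 11 V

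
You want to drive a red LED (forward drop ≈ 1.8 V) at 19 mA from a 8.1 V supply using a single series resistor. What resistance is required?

R ≈ 0.33 kΩ

The resistor drops V_S − V_D = 8.1 − 1.8 = 6.3 V at 19 mA.
R = 6.3 V / 19 mA = 0.332 kΩ.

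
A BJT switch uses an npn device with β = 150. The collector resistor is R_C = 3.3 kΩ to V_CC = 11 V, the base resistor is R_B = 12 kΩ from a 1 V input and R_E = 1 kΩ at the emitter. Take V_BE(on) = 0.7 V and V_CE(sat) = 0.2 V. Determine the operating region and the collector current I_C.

active; I_C ≈ 0.28 mA

Assume active. Base-emitter loop: I_B = (V_BB − V_BE)/(R_B + (β+1)R_E) = (1 − 0.7)/(12 + 151×1) = 0.00184 mA.
I_C = β·I_B = 150×0.00184 = 0.276 mA.
V_CE = V_CC − I_C·R_C − I_E·R_E = 11 − 0.276×3.3 − 0.278×1 = 9.81 V > V_CE(sat), so the active-region assumption holds.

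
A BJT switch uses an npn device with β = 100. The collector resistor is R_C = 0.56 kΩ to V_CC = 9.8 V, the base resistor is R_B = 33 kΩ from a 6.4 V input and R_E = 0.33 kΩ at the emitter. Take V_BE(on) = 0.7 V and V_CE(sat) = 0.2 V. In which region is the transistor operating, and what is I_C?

active; I_C ≈ 8.6 mA

Assume active. Base-emitter loop: I_B = (V_BB − V_BE)/(R_B + (β+1)R_E) = (6.4 − 0.7)/(33 + 101×0.33) = 0.0859 mA.
I_C = β·I_B = 100×0.0859 = 8.59 mA.
V_CE = V_CC − I_C·R_C − I_E·R_E = 9.8 − 8.59×0.56 − 8.68×0.33 = 2.12 V > V_CE(sat), so the active-region assumption holds.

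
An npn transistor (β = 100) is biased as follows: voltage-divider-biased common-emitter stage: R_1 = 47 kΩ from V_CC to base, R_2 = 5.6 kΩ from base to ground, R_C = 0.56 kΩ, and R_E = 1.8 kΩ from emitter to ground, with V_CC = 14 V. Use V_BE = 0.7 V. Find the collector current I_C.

I_C ≈ 0.42 mA

Thevenize the base divider: V_Th = V_CC·R_2/(R_1+R_2) = 14×5.6/52.6 = 1.49 V, R_Th = R_1‖R_2 = 5 kΩ.
Base-emitter loop: V_Th = I_B·R_Th + V_BE + (β+1)I_B·R_E, so I_B = (1.49 − 0.7) / (5 + 101×1.8) = 0.00423 mA.
I_C = β·I_B = 100×0.00423 = 0.423 mA, and I_E = (β+1)I_B = 0.427 mA.
V_CE = V_CC − I_C·R_C − I_E·R_E = 14 − 0.423×0.56 − 0.427×1.8 = 13 V.
V_CE = 13 V > 0.2 V confirms active-region operation.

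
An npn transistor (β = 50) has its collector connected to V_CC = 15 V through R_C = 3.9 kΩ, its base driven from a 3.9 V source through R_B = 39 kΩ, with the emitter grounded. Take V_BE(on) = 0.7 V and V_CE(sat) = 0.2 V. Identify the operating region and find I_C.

Assume active: I_B = (3.9 − 0.7)/39 = 0.0821 mA, giving I_C = β·I_B = 4.1 mA.
But then V_CE = 15 − 4.1×3.9 = -1 V < V_CE(sat) = 0.2 V — impossible in the active region.
So the transistor is saturated. With V_CE = 0.2 V, I_C = (V_CC − 0.2)/R_C = 14.8/3.9 = 3.79 mA.
Check: β·I_B = 4.1 mA > I_C = 3.79 mA, confirming saturation.

saturation; I_C ≈ 3.8 mA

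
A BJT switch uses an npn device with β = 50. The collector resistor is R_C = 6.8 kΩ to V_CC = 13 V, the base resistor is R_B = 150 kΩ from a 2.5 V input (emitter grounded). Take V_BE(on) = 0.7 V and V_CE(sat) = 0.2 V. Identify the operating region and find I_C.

active; I_C ≈ 0.6 mA

Assume active. Base-emitter loop: I_B = (V_BB − V_BE)/R_B = (2.5 − 0.7)/150 = 0.012 mA.
I_C = β·I_B = 50×0.012 = 0.6 mA.
V_CE = V_CC − I_C·R_C = 13 − 0.6×6.8 = 8.92 V > V_CE(sat), so the active-region assumption holds.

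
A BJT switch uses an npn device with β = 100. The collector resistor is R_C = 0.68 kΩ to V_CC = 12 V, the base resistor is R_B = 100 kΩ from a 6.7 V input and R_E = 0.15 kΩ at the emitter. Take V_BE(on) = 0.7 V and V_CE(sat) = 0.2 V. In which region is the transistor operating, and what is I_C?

Assume active. Base-emitter loop: I_B = (V_BB − V_BE)/(R_B + (β+1)R_E) = (6.7 − 0.7)/(100 + 101×0.15) = 0.0521 mA.
I_C = β·I_B = 100×0.0521 = 5.21 mA.
V_CE = V_CC − I_C·R_C − I_E·R_E = 12 − 5.21×0.68 − 5.26×0.15 = 7.67 V > V_CE(sat), so the active-region assumption holds.

active; I_C ≈ 5.2 mA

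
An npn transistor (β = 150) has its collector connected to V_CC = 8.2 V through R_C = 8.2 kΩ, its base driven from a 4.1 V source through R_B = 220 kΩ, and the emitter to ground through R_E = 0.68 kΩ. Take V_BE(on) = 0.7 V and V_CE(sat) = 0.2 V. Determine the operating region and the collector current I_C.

Assume active: I_B = (4.1 − 0.7)/(220 + 151×0.68) = 0.0105 mA, I_C = β·I_B = 1.58 mA.
Then V_CE = 8.2 − 1.58×8.2 − 1.59×0.68 = -5.84 V < 0.2 V — the active assumption fails.
Re-solve with V_CE = 0.2 V. KCL at the emitter: V_E/R_E = (V_BB−0.7−V_E)/R_B + (V_CC−0.2−V_E)/R_C, giving V_E = 0.621 V.
I_C = (V_CC − 0.2 − V_E)/R_C = (8 − 0.621)/8.2 = 0.9 mA.
Check: I_B = (3.4 − 0.621)/220 = 0.0126 mA, and β·I_B = 1.9 mA > I_C, confirming saturation.

saturation; I_C ≈ 0.9 mA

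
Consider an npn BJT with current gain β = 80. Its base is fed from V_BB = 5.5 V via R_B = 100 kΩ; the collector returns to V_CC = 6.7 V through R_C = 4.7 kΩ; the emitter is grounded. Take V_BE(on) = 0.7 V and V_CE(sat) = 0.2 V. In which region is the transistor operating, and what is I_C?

saturation; I_C ≈ 1.4 mA

Assume active: I_B = (5.5 − 0.7)/100 = 0.048 mA, giving I_C = β·I_B = 3.84 mA.
But then V_CE = 6.7 − 3.84×4.7 = -11.3 V < V_CE(sat) = 0.2 V — impossible in the active region.
So the transistor is saturated. With V_CE = 0.2 V, I_C = (V_CC − 0.2)/R_C = 6.5/4.7 = 1.38 mA.
Check: β·I_B = 3.84 mA > I_C = 1.38 mA, confirming saturation.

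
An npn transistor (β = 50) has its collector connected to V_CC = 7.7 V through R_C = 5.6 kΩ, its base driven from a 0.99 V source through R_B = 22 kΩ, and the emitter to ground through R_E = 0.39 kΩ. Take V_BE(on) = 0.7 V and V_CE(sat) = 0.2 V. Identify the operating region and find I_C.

active; I_C ≈ 0.35 mA

Assume active. Base-emitter loop: I_B = (V_BB − V_BE)/(R_B + (β+1)R_E) = (0.99 − 0.7)/(22 + 51×0.39) = 0.00692 mA.
I_C = β·I_B = 50×0.00692 = 0.346 mA.
V_CE = V_CC − I_C·R_C − I_E·R_E = 7.7 − 0.346×5.6 − 0.353×0.39 = 5.62 V > V_CE(sat), so the active-region assumption holds.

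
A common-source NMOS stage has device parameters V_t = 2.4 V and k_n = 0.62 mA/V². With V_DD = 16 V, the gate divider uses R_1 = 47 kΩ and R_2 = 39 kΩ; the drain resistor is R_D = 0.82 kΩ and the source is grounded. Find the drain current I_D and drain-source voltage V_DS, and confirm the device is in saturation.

V_G = V_DD·R_2/(R_1+R_2) = 16×39/86 = 7.26 V. With the source grounded, V_GS = V_G = 7.26 V.
Assume saturation: I_D = (k_n/2)(V_GS − V_t)² = (0.62/2)×(7.26 − 2.4)² = 0.31×4.86² = 7.31 mA.
V_DS = V_DD − I_D·R_D = 16 − 7.31×0.82 = 10 V.
Saturation requires V_DS ≥ V_GS − V_t = 4.86 V; 10 ≥ 4.86 ✓.

I_D ≈ 7.3 mA, V_DS ≈ 10 V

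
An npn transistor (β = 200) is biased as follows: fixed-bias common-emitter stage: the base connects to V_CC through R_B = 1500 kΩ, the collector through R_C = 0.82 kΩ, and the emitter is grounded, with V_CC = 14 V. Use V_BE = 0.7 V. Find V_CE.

V_CE ≈ 13 V

Base loop: V_CC = I_B·R_B + V_BE, so I_B = (14 − 0.7)/1500 kΩ = 0.00887 mA.
In the active region I_C = β·I_B = 200 × 0.00887 = 1.77 mA.
Collector loop: V_CE = V_CC − I_C·R_C = 14 − 1.77×0.82 = 12.5 V.
Since V_CE = 12.5 V > V_CE(sat) ≈ 0.2 V, the transistor is in the active region as assumed.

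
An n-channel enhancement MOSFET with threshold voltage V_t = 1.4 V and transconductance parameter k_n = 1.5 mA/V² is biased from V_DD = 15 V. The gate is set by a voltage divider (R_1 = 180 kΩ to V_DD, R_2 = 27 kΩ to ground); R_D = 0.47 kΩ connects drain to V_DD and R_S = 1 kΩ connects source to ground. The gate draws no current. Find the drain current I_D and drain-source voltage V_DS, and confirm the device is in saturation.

I_D ≈ 0.13 mA, V_DS ≈ 15 V

V_G = V_DD·R_2/(R_1+R_2) = 15×27/207 = 1.96 V.
Assume saturation: I_D = (k_n/2)(V_GS − V_t)² with V_GS = V_G − I_D·R_S = 1.96 − 1·I_D.
Substituting gives 0.75·I_D² − 1.83·I_D + 0.232 = 0, with roots I_D = 0.134 or 2.31 mA.
The root I_D = 2.31 mA gives V_GS = -0.356 V ≤ V_t, so take I_D = 0.134 mA.
Then V_GS = 1.82 V and V_DS = V_DD − I_D(R_D+R_S) = 15 − 0.134×1.47 = 14.8 V.
Saturation requires V_DS ≥ V_GS − V_t = 0.423 V; 14.8 ≥ 0.423 ✓.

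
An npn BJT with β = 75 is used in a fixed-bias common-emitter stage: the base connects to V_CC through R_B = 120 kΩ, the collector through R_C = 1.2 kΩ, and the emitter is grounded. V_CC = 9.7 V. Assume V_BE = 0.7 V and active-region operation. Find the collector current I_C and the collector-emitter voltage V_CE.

I_C ≈ 5.6 mA, V_CE ≈ 2.9 V

Base loop: V_CC = I_B·R_B + V_BE, so I_B = (9.7 − 0.7)/120 kΩ = 0.075 mA.
In the active region I_C = β·I_B = 75 × 0.075 = 5.62 mA.
Collector loop: V_CE = V_CC − I_C·R_C = 9.7 − 5.62×1.2 = 2.95 V.
Since V_CE = 2.95 V > V_CE(sat) ≈ 0.2 V, the transistor is in the active region as assumed.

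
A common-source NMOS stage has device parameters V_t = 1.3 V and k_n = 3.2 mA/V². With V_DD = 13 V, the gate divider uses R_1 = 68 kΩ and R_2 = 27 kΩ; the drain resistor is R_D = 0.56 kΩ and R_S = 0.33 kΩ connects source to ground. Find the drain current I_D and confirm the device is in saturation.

I_D ≈ 3.1 mA

V_G = V_DD·R_2/(R_1+R_2) = 13×27/95 = 3.69 V.
Assume saturation: I_D = (k_n/2)(V_GS − V_t)² with V_GS = V_G − I_D·R_S = 3.69 − 0.33·I_D.
Substituting gives 0.174·I_D² − 3.53·I_D + 9.18 = 0, with roots I_D = 3.06 or 17.2 mA.
The root I_D = 17.2 mA gives V_GS = -1.98 V ≤ V_t, so take I_D = 3.06 mA.
Then V_GS = 2.68 V and V_DS = V_DD − I_D(R_D+R_S) = 13 − 3.06×0.89 = 10.3 V.
Saturation requires V_DS ≥ V_GS − V_t = 1.38 V; 10.3 ≥ 1.38 ✓.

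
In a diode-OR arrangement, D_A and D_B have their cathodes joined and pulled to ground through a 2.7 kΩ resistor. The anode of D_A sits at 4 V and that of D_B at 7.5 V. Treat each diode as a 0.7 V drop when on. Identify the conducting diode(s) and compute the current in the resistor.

Assume both conduct. Then node N would need to be at both 4−0.7 = 3.3 V and 7.5−0.7 = 6.8 V, which is impossible.
Assume only D_B conducts: V_N = 7.5 − 0.7 = 6.8 V, so I_R = 6.8/2.7 = 2.52 mA.
Check D_A: its anode-to-cathode voltage is 4 − 6.8 = -2.8 V < 0.7 V, so it is off. The assumption is consistent.

Only D_B conducts; I_R ≈ 2.5 mA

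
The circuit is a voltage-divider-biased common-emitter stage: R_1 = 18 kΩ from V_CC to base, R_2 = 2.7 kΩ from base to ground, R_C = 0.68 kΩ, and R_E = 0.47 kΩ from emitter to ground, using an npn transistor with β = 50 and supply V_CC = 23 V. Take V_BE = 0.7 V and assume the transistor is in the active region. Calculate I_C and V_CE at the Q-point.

Thevenize the base divider: V_Th = V_CC·R_2/(R_1+R_2) = 23×2.7/20.7 = 3 V, R_Th = R_1‖R_2 = 2.35 kΩ.
Base-emitter loop: V_Th = I_B·R_Th + V_BE + (β+1)I_B·R_E, so I_B = (3 − 0.7) / (2.35 + 51×0.47) = 0.0874 mA.
I_C = β·I_B = 50×0.0874 = 4.37 mA, and I_E = (β+1)I_B = 4.46 mA.
V_CE = V_CC − I_C·R_C − I_E·R_E = 23 − 4.37×0.68 − 4.46×0.47 = 17.9 V.
V_CE = 17.9 V > 0.2 V confirms active-region operation.

I_C ≈ 4.4 mA, V_CE ≈ 18 V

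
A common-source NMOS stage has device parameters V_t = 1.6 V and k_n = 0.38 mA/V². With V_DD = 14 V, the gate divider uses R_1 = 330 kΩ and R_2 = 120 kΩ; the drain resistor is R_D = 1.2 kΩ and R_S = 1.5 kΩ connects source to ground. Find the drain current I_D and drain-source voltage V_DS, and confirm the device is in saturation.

V_G = V_DD·R_2/(R_1+R_2) = 14×120/450 = 3.73 V.
Assume saturation: I_D = (k_n/2)(V_GS − V_t)² with V_GS = V_G − I_D·R_S = 3.73 − 1.5·I_D.
Substituting gives 0.428·I_D² − 2.22·I_D + 0.865 = 0, with roots I_D = 0.425 or 4.76 mA.
The root I_D = 4.76 mA gives V_GS = -3.4 V ≤ V_t, so take I_D = 0.425 mA.
Then V_GS = 3.1 V and V_DS = V_DD − I_D(R_D+R_S) = 14 − 0.425×2.7 = 12.9 V.
Saturation requires V_DS ≥ V_GS − V_t = 1.5 V; 12.9 ≥ 1.5 ✓.

I_D ≈ 0.43 mA, V_DS ≈ 13 V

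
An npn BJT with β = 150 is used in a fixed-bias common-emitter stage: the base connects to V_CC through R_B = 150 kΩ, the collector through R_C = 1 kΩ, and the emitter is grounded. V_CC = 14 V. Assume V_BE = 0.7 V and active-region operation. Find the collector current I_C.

Base loop: V_CC = I_B·R_B + V_BE, so I_B = (14 − 0.7)/150 kΩ = 0.0887 mA.
In the active region I_C = β·I_B = 150 × 0.0887 = 13.3 mA.
Collector loop: V_CE = V_CC − I_C·R_C = 14 − 13.3×1 = 0.7 V.
Since V_CE = 0.7 V > V_CE(sat) ≈ 0.2 V, the transistor is in the active region as assumed.

I_C ≈ 13 mA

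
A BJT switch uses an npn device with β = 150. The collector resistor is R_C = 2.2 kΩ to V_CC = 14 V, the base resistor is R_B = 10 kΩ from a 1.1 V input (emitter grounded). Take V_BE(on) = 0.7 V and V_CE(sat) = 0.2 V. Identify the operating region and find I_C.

Assume active. Base-emitter loop: I_B = (V_BB − V_BE)/R_B = (1.1 − 0.7)/10 = 0.04 mA.
I_C = β·I_B = 150×0.04 = 6 mA.
V_CE = V_CC − I_C·R_C = 14 − 6×2.2 = 0.8 V > V_CE(sat), so the active-region assumption holds.

active; I_C ≈ 6 mA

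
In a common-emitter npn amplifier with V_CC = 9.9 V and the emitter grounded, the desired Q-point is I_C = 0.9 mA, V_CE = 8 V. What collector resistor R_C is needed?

Collector loop: V_CC = I_C·R_C + V_CE.
R_C = (V_CC − V_CE)/I_C = (9.9 − 8)/0.9 = 2.11 kΩ.

R_C ≈ 2.1 kΩ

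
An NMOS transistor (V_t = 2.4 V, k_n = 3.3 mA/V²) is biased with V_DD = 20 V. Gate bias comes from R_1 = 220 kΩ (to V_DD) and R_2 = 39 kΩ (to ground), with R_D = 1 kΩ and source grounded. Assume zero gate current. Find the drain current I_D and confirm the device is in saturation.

I_D ≈ 0.62 mA

V_G = V_DD·R_2/(R_1+R_2) = 20×39/259 = 3.01 V. With the source grounded, V_GS = V_G = 3.01 V.
Assume saturation: I_D = (k_n/2)(V_GS − V_t)² = (3.3/2)×(3.01 − 2.4)² = 1.65×0.612² = 0.617 mA.
V_DS = V_DD − I_D·R_D = 20 − 0.617×1 = 19.4 V.
Saturation requires V_DS ≥ V_GS − V_t = 0.612 V; 19.4 ≥ 0.612 ✓.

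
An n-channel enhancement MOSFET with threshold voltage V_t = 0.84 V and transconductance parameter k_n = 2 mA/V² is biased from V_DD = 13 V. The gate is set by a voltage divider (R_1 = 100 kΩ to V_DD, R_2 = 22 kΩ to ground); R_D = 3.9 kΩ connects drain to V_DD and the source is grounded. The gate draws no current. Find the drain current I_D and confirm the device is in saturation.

I_D ≈ 2.3 mA

V_G = V_DD·R_2/(R_1+R_2) = 13×22/122 = 2.34 V. With the source grounded, V_GS = V_G = 2.34 V.
Assume saturation: I_D = (k_n/2)(V_GS − V_t)² = (2/2)×(2.34 − 0.84)² = 1×1.5² = 2.26 mA.
V_DS = V_DD − I_D·R_D = 13 − 2.26×3.9 = 4.18 V.
Saturation requires V_DS ≥ V_GS − V_t = 1.5 V; 4.18 ≥ 1.5 ✓.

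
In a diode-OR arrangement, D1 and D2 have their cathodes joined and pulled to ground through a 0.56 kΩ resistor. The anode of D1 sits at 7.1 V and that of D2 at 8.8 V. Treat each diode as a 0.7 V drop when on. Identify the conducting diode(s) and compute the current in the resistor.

Assume both conduct. Then node N would need to be at both 7.1−0.7 = 6.4 V and 8.8−0.7 = 8.1 V, which is impossible.
Assume only D2 conducts: V_N = 8.8 − 0.7 = 8.1 V, so I_R = 8.1/0.56 = 14.5 mA.
Check D1: its anode-to-cathode voltage is 7.1 − 8.1 = -1 V < 0.7 V, so it is off. The assumption is consistent.

Only D2 conducts; I_R ≈ 14 mA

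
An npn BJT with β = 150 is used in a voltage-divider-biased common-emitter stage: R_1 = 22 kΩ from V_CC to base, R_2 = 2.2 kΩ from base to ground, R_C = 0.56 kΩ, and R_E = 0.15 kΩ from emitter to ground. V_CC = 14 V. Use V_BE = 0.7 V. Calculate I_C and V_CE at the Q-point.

I_C ≈ 3.5 mA, V_CE ≈ 12 V

Thevenize the base divider: V_Th = V_CC·R_2/(R_1+R_2) = 14×2.2/24.2 = 1.27 V, R_Th = R_1‖R_2 = 2 kΩ.
Base-emitter loop: V_Th = I_B·R_Th + V_BE + (β+1)I_B·R_E, so I_B = (1.27 − 0.7) / (2 + 151×0.15) = 0.0232 mA.
I_C = β·I_B = 150×0.0232 = 3.49 mA, and I_E = (β+1)I_B = 3.51 mA.
V_CE = V_CC − I_C·R_C − I_E·R_E = 14 − 3.49×0.56 − 3.51×0.15 = 11.5 V.
V_CE = 11.5 V > 0.2 V confirms active-region operation.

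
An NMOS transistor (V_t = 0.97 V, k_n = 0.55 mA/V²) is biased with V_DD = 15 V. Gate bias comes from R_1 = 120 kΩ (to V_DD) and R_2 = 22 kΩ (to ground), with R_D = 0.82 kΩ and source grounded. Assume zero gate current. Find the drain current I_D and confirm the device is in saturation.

I_D ≈ 0.5 mA

V_G = V_DD·R_2/(R_1+R_2) = 15×22/142 = 2.32 V. With the source grounded, V_GS = V_G = 2.32 V.
Assume saturation: I_D = (k_n/2)(V_GS − V_t)² = (0.55/2)×(2.32 − 0.97)² = 0.275×1.35² = 0.504 mA.
V_DS = V_DD − I_D·R_D = 15 − 0.504×0.82 = 14.6 V.
Saturation requires V_DS ≥ V_GS − V_t = 1.35 V; 14.6 ≥ 1.35 ✓.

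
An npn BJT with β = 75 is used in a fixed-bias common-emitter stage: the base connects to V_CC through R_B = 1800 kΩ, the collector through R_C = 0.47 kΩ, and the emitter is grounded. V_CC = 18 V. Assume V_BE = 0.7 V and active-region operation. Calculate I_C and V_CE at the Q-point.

I_C ≈ 0.72 mA, V_CE ≈ 18 V

Base loop: V_CC = I_B·R_B + V_BE, so I_B = (18 − 0.7)/1800 kΩ = 0.00961 mA.
In the active region I_C = β·I_B = 75 × 0.00961 = 0.721 mA.
Collector loop: V_CE = V_CC − I_C·R_C = 18 − 0.721×0.47 = 17.7 V.
Since V_CE = 17.7 V > V_CE(sat) ≈ 0.2 V, the transistor is in the active region as assumed.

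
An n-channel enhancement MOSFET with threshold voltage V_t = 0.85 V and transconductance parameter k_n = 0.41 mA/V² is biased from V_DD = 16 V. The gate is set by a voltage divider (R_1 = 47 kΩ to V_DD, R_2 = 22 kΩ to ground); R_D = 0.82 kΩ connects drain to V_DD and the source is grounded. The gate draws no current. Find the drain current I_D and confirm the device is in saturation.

V_G = V_DD·R_2/(R_1+R_2) = 16×22/69 = 5.1 V. With the source grounded, V_GS = V_G = 5.1 V.
Assume saturation: I_D = (k_n/2)(V_GS − V_t)² = (0.41/2)×(5.1 − 0.85)² = 0.205×4.25² = 3.71 mA.
V_DS = V_DD − I_D·R_D = 16 − 3.71×0.82 = 13 V.
Saturation requires V_DS ≥ V_GS − V_t = 4.25 V; 13 ≥ 4.25 ✓.

I_D ≈ 3.7 mA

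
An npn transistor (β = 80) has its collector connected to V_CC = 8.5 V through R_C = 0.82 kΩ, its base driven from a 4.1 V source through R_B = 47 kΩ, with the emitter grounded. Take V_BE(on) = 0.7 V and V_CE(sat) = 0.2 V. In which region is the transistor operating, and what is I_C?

Assume active. Base-emitter loop: I_B = (V_BB − V_BE)/R_B = (4.1 − 0.7)/47 = 0.0723 mA.
I_C = β·I_B = 80×0.0723 = 5.79 mA.
V_CE = V_CC − I_C·R_C = 8.5 − 5.79×0.82 = 3.75 V > V_CE(sat), so the active-region assumption holds.

active; I_C ≈ 5.8 mA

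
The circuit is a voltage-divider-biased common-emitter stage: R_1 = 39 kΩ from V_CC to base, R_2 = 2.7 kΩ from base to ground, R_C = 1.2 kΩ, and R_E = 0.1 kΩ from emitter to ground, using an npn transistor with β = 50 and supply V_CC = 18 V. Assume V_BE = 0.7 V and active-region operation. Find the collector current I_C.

I_C ≈ 3.1 mA

Thevenize the base divider: V_Th = V_CC·R_2/(R_1+R_2) = 18×2.7/41.7 = 1.17 V, R_Th = R_1‖R_2 = 2.53 kΩ.
Base-emitter loop: V_Th = I_B·R_Th + V_BE + (β+1)I_B·R_E, so I_B = (1.17 − 0.7) / (2.53 + 51×0.1) = 0.061 mA.
I_C = β·I_B = 50×0.061 = 3.05 mA, and I_E = (β+1)I_B = 3.11 mA.
V_CE = V_CC − I_C·R_C − I_E·R_E = 18 − 3.05×1.2 − 3.11×0.1 = 14 V.
V_CE = 14 V > 0.2 V confirms active-region operation.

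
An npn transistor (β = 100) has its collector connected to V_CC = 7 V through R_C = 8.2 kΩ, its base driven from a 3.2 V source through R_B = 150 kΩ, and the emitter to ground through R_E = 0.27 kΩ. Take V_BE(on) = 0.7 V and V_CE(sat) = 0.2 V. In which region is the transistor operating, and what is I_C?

saturation; I_C ≈ 0.8 mA

Assume active: I_B = (3.2 − 0.7)/(150 + 101×0.27) = 0.0141 mA, I_C = β·I_B = 1.41 mA.
Then V_CE = 7 − 1.41×8.2 − 1.42×0.27 = -4.95 V < 0.2 V — the active assumption fails.
Re-solve with V_CE = 0.2 V. KCL at the emitter: V_E/R_E = (V_BB−0.7−V_E)/R_B + (V_CC−0.2−V_E)/R_C, giving V_E = 0.221 V.
I_C = (V_CC − 0.2 − V_E)/R_C = (6.8 − 0.221)/8.2 = 0.802 mA.
Check: I_B = (2.5 − 0.221)/150 = 0.0152 mA, and β·I_B = 1.52 mA > I_C, confirming saturation.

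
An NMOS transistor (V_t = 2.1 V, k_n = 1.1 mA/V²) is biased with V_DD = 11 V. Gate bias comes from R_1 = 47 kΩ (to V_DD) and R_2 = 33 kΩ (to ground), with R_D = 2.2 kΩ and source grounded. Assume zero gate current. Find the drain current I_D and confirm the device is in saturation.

I_D ≈ 3.3 mA

V_G = V_DD·R_2/(R_1+R_2) = 11×33/80 = 4.54 V. With the source grounded, V_GS = V_G = 4.54 V.
Assume saturation: I_D = (k_n/2)(V_GS − V_t)² = (1.1/2)×(4.54 − 2.1)² = 0.55×2.44² = 3.27 mA.
V_DS = V_DD − I_D·R_D = 11 − 3.27×2.2 = 3.81 V.
Saturation requires V_DS ≥ V_GS − V_t = 2.44 V; 3.81 ≥ 2.44 ✓.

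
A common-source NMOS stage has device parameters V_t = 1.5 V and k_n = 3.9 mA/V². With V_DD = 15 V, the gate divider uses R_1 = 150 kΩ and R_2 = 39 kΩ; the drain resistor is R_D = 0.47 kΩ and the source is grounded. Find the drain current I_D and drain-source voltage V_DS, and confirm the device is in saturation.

V_G = V_DD·R_2/(R_1+R_2) = 15×39/189 = 3.1 V. With the source grounded, V_GS = V_G = 3.1 V.
Assume saturation: I_D = (k_n/2)(V_GS − V_t)² = (3.9/2)×(3.1 − 1.5)² = 1.95×1.6² = 4.96 mA.
V_DS = V_DD − I_D·R_D = 15 − 4.96×0.47 = 12.7 V.
Saturation requires V_DS ≥ V_GS − V_t = 1.6 V; 12.7 ≥ 1.6 ✓.

I_D ≈ 5 mA, V_DS ≈ 13 V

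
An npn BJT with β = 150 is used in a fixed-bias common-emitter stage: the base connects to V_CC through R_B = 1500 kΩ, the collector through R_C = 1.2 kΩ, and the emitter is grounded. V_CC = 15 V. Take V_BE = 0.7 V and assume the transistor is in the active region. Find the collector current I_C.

I_C ≈ 1.4 mA

Base loop: V_CC = I_B·R_B + V_BE, so I_B = (15 − 0.7)/1500 kΩ = 0.00953 mA.
In the active region I_C = β·I_B = 150 × 0.00953 = 1.43 mA.
Collector loop: V_CE = V_CC − I_C·R_C = 15 − 1.43×1.2 = 13.3 V.
Since V_CE = 13.3 V > V_CE(sat) ≈ 0.2 V, the transistor is in the active region as assumed.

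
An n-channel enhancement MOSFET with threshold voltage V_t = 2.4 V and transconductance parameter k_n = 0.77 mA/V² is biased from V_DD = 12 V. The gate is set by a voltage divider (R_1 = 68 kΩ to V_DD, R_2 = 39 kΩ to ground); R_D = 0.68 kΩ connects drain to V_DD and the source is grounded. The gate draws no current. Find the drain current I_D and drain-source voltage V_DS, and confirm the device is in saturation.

V_G = V_DD·R_2/(R_1+R_2) = 12×39/107 = 4.37 V. With the source grounded, V_GS = V_G = 4.37 V.
Assume saturation: I_D = (k_n/2)(V_GS − V_t)² = (0.77/2)×(4.37 − 2.4)² = 0.385×1.97² = 1.5 mA.
V_DS = V_DD − I_D·R_D = 12 − 1.5×0.68 = 11 V.
Saturation requires V_DS ≥ V_GS − V_t = 1.97 V; 11 ≥ 1.97 ✓.

I_D ≈ 1.5 mA, V_DS ≈ 11 V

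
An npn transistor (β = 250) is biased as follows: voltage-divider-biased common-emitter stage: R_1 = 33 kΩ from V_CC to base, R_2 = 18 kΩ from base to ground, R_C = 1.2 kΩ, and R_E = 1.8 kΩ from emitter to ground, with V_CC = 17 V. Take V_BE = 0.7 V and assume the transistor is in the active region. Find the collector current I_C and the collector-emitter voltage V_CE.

I_C ≈ 2.9 mA, V_CE ≈ 8.4 V

Thevenize the base divider: V_Th = V_CC·R_2/(R_1+R_2) = 17×18/51 = 6 V, R_Th = R_1‖R_2 = 11.6 kΩ.
Base-emitter loop: V_Th = I_B·R_Th + V_BE + (β+1)I_B·R_E, so I_B = (6 − 0.7) / (11.6 + 251×1.8) = 0.0114 mA.
I_C = β·I_B = 250×0.0114 = 2.86 mA, and I_E = (β+1)I_B = 2.87 mA.
V_CE = V_CC − I_C·R_C − I_E·R_E = 17 − 2.86×1.2 − 2.87×1.8 = 8.4 V.
V_CE = 8.4 V > 0.2 V confirms active-region operation.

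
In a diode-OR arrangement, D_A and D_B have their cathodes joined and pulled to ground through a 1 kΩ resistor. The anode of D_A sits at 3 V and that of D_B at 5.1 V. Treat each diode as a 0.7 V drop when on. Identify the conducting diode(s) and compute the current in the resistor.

Only D_B conducts; I_R ≈ 4.4 mA

Assume both conduct. Then node N would need to be at both 3−0.7 = 2.3 V and 5.1−0.7 = 4.4 V, which is impossible.
Assume only D_B conducts: V_N = 5.1 − 0.7 = 4.4 V, so I_R = 4.4/1 = 4.4 mA.
Check D_A: its anode-to-cathode voltage is 3 − 4.4 = -1.4 V < 0.7 V, so it is off. The assumption is consistent.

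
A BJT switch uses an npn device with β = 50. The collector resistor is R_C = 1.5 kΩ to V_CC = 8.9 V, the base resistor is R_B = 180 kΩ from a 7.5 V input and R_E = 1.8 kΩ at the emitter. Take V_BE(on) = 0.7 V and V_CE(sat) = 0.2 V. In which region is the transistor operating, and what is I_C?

active; I_C ≈ 1.3 mA

Assume active. Base-emitter loop: I_B = (V_BB − V_BE)/(R_B + (β+1)R_E) = (7.5 − 0.7)/(180 + 51×1.8) = 0.025 mA.
I_C = β·I_B = 50×0.025 = 1.25 mA.
V_CE = V_CC − I_C·R_C − I_E·R_E = 8.9 − 1.25×1.5 − 1.28×1.8 = 4.73 V > V_CE(sat), so the active-region assumption holds.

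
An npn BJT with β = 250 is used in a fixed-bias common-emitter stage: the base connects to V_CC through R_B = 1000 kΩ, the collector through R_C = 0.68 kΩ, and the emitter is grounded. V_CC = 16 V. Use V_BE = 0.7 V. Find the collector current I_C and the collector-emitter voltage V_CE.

Base loop: V_CC = I_B·R_B + V_BE, so I_B = (16 − 0.7)/1000 kΩ = 0.0153 mA.
In the active region I_C = β·I_B = 250 × 0.0153 = 3.83 mA.
Collector loop: V_CE = V_CC − I_C·R_C = 16 − 3.83×0.68 = 13.4 V.
Since V_CE = 13.4 V > V_CE(sat) ≈ 0.2 V, the transistor is in the active region as assumed.

I_C ≈ 3.8 mA, V_CE ≈ 13 V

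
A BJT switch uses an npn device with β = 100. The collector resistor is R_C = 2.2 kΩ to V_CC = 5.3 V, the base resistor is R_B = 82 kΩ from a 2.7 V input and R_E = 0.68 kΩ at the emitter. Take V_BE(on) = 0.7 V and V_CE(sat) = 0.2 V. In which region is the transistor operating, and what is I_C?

active; I_C ≈ 1.3 mA

Assume active. Base-emitter loop: I_B = (V_BB − V_BE)/(R_B + (β+1)R_E) = (2.7 − 0.7)/(82 + 101×0.68) = 0.0133 mA.
I_C = β·I_B = 100×0.0133 = 1.33 mA.
V_CE = V_CC − I_C·R_C − I_E·R_E = 5.3 − 1.33×2.2 − 1.34×0.68 = 1.47 V > V_CE(sat), so the active-region assumption holds.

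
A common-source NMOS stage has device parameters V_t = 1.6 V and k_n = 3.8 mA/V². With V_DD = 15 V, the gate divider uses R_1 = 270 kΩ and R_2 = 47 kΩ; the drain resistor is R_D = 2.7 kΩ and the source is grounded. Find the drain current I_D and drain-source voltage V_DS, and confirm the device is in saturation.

I_D ≈ 0.74 mA, V_DS ≈ 13 V

V_G = V_DD·R_2/(R_1+R_2) = 15×47/317 = 2.22 V. With the source grounded, V_GS = V_G = 2.22 V.
Assume saturation: I_D = (k_n/2)(V_GS − V_t)² = (3.8/2)×(2.22 − 1.6)² = 1.9×0.624² = 0.74 mA.
V_DS = V_DD − I_D·R_D = 15 − 0.74×2.7 = 13 V.
Saturation requires V_DS ≥ V_GS − V_t = 0.624 V; 13 ≥ 0.624 ✓.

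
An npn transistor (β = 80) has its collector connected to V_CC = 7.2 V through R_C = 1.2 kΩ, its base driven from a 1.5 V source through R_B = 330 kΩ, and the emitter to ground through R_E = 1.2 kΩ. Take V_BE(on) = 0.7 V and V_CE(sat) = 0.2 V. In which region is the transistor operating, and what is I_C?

active; I_C ≈ 0.15 mA

Assume active. Base-emitter loop: I_B = (V_BB − V_BE)/(R_B + (β+1)R_E) = (1.5 − 0.7)/(330 + 81×1.2) = 0.00187 mA.
I_C = β·I_B = 80×0.00187 = 0.15 mA.
V_CE = V_CC − I_C·R_C − I_E·R_E = 7.2 − 0.15×1.2 − 0.152×1.2 = 6.84 V > V_CE(sat), so the active-region assumption holds.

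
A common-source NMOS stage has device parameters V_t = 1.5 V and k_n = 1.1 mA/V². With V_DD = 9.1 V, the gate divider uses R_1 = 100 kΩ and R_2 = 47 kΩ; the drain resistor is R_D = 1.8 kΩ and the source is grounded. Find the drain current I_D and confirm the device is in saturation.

V_G = V_DD·R_2/(R_1+R_2) = 9.1×47/147 = 2.91 V. With the source grounded, V_GS = V_G = 2.91 V.
Assume saturation: I_D = (k_n/2)(V_GS − V_t)² = (1.1/2)×(2.91 − 1.5)² = 0.55×1.41² = 1.09 mA.
V_DS = V_DD − I_D·R_D = 9.1 − 1.09×1.8 = 7.13 V.
Saturation requires V_DS ≥ V_GS − V_t = 1.41 V; 7.13 ≥ 1.41 ✓.

I_D ≈ 1.1 mA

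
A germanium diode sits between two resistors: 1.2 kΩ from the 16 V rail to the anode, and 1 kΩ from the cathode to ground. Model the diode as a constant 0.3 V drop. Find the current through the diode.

The two resistors are in series with the diode, so KVL gives 16 = I·1.2 + 0.3 + I·1.
I = (16 − 0.3) / (1.2 + 1) kΩ = 15.7 / 2.2 = 7.14 mA.

I ≈ 7.1 mA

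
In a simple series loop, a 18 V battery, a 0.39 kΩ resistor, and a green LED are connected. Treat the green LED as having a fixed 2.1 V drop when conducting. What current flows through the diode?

I ≈ 41 mA

KVL around the loop: 18 = V_D + I·R = 2.1 + I × 0.39 kΩ.
So I = (18 − 2.1) / 0.39 kΩ = 15.9 / 0.39 = 40.8 mA.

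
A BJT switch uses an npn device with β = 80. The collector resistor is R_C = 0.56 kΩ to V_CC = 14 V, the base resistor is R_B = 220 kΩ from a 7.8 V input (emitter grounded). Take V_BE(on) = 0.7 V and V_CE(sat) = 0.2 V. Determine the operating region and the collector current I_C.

Assume active. Base-emitter loop: I_B = (V_BB − V_BE)/R_B = (7.8 − 0.7)/220 = 0.0323 mA.
I_C = β·I_B = 80×0.0323 = 2.58 mA.
V_CE = V_CC − I_C·R_C = 14 − 2.58×0.56 = 12.6 V > V_CE(sat), so the active-region assumption holds.

active; I_C ≈ 2.6 mA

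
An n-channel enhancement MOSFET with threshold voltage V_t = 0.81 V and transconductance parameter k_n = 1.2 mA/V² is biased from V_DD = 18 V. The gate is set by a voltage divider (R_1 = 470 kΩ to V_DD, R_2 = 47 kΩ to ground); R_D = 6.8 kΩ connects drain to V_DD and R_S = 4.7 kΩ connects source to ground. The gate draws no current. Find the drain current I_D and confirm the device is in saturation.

I_D ≈ 0.092 mA

V_G = V_DD·R_2/(R_1+R_2) = 18×47/517 = 1.64 V.
Assume saturation: I_D = (k_n/2)(V_GS − V_t)² with V_GS = V_G − I_D·R_S = 1.64 − 4.7·I_D.
Substituting gives 13.3·I_D² − 5.66·I_D + 0.41 = 0, with roots I_D = 0.0923 or 0.335 mA.
The root I_D = 0.335 mA gives V_GS = 0.0631 V ≤ V_t, so take I_D = 0.0923 mA.
Then V_GS = 1.2 V and V_DS = V_DD − I_D(R_D+R_S) = 18 − 0.0923×11.5 = 16.9 V.
Saturation requires V_DS ≥ V_GS − V_t = 0.392 V; 16.9 ≥ 0.392 ✓.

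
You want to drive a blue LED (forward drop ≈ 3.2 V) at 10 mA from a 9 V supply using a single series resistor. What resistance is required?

R ≈ 0.58 kΩ

The resistor drops V_S − V_D = 9 − 3.2 = 5.8 V at 10 mA.
R = 5.8 V / 10 mA = 0.58 kΩ.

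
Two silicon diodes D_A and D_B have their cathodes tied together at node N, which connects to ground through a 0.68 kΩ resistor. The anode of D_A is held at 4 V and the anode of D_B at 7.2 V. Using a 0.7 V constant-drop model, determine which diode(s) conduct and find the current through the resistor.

Only D_B conducts; I_R ≈ 9.6 mA

Assume both conduct. Then node N would need to be at both 4−0.7 = 3.3 V and 7.2−0.7 = 6.5 V, which is impossible.
Assume only D_B conducts: V_N = 7.2 − 0.7 = 6.5 V, so I_R = 6.5/0.68 = 9.56 mA.
Check D_A: its anode-to-cathode voltage is 4 − 6.5 = -2.5 V < 0.7 V, so it is off. The assumption is consistent.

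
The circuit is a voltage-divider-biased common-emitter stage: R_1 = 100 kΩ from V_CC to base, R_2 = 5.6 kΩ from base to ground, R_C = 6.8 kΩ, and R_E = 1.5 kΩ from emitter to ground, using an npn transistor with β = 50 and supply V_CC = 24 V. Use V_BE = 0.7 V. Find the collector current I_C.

Thevenize the base divider: V_Th = V_CC·R_2/(R_1+R_2) = 24×5.6/106 = 1.27 V, R_Th = R_1‖R_2 = 5.3 kΩ.
Base-emitter loop: V_Th = I_B·R_Th + V_BE + (β+1)I_B·R_E, so I_B = (1.27 − 0.7) / (5.3 + 51×1.5) = 0.007 mA.
I_C = β·I_B = 50×0.007 = 0.35 mA, and I_E = (β+1)I_B = 0.357 mA.
V_CE = V_CC − I_C·R_C − I_E·R_E = 24 − 0.35×6.8 − 0.357×1.5 = 21.1 V.
V_CE = 21.1 V > 0.2 V confirms active-region operation.

I_C ≈ 0.35 mA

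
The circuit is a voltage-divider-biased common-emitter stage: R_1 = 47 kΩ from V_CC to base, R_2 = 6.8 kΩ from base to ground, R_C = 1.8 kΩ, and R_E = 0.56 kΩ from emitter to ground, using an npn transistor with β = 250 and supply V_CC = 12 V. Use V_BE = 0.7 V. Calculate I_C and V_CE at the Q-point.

I_C ≈ 1.4 mA, V_CE ≈ 8.7 V

Thevenize the base divider: V_Th = V_CC·R_2/(R_1+R_2) = 12×6.8/53.8 = 1.52 V, R_Th = R_1‖R_2 = 5.94 kΩ.
Base-emitter loop: V_Th = I_B·R_Th + V_BE + (β+1)I_B·R_E, so I_B = (1.52 − 0.7) / (5.94 + 251×0.56) = 0.00557 mA.
I_C = β·I_B = 250×0.00557 = 1.39 mA, and I_E = (β+1)I_B = 1.4 mA.
V_CE = V_CC − I_C·R_C − I_E·R_E = 12 − 1.39×1.8 − 1.4×0.56 = 8.71 V.
V_CE = 8.71 V > 0.2 V confirms active-region operation.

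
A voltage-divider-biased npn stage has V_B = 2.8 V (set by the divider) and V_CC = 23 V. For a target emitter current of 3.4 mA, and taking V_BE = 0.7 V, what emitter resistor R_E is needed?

V_E = V_B − V_BE = 2.8 − 0.7 = 2.1 V.
R_E = V_E / I_E = 2.1 / 3.4 = 0.618 kΩ.

R_E ≈ 0.62 kΩ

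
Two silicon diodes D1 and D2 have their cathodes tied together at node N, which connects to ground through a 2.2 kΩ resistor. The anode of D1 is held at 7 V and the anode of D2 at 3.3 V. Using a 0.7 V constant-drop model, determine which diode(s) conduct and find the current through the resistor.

Assume both conduct. Then node N would need to be at both 7−0.7 = 6.3 V and 3.3−0.7 = 2.6 V, which is impossible.
Assume only D1 conducts: V_N = 7 − 0.7 = 6.3 V, so I_R = 6.3/2.2 = 2.86 mA.
Check D2: its anode-to-cathode voltage is 3.3 − 6.3 = -3 V < 0.7 V, so it is off. The assumption is consistent.

Only D1 conducts; I_R ≈ 2.9 mA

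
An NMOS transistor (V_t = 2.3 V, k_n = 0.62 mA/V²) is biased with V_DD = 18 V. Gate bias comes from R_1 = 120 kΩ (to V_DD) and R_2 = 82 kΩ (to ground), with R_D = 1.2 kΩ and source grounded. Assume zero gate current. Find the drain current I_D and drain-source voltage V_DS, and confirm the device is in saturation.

V_G = V_DD·R_2/(R_1+R_2) = 18×82/202 = 7.31 V. With the source grounded, V_GS = V_G = 7.31 V.
Assume saturation: I_D = (k_n/2)(V_GS − V_t)² = (0.62/2)×(7.31 − 2.3)² = 0.31×5.01² = 7.77 mA.
V_DS = V_DD − I_D·R_D = 18 − 7.77×1.2 = 8.67 V.
Saturation requires V_DS ≥ V_GS − V_t = 5.01 V; 8.67 ≥ 5.01 ✓.

I_D ≈ 7.8 mA, V_DS ≈ 8.7 V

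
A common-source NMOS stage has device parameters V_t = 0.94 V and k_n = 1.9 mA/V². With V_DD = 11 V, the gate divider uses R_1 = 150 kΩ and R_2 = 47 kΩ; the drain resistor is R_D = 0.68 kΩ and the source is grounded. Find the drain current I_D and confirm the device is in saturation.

V_G = V_DD·R_2/(R_1+R_2) = 11×47/197 = 2.62 V. With the source grounded, V_GS = V_G = 2.62 V.
Assume saturation: I_D = (k_n/2)(V_GS − V_t)² = (1.9/2)×(2.62 − 0.94)² = 0.95×1.68² = 2.7 mA.
V_DS = V_DD − I_D·R_D = 11 − 2.7×0.68 = 9.17 V.
Saturation requires V_DS ≥ V_GS − V_t = 1.68 V; 9.17 ≥ 1.68 ✓.

I_D ≈ 2.7 mA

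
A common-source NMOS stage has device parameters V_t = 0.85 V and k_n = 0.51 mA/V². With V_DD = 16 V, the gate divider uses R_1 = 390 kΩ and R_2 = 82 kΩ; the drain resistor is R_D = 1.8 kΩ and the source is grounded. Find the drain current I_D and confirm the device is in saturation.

V_G = V_DD·R_2/(R_1+R_2) = 16×82/472 = 2.78 V. With the source grounded, V_GS = V_G = 2.78 V.
Assume saturation: I_D = (k_n/2)(V_GS − V_t)² = (0.51/2)×(2.78 − 0.85)² = 0.255×1.93² = 0.95 mA.
V_DS = V_DD − I_D·R_D = 16 − 0.95×1.8 = 14.3 V.
Saturation requires V_DS ≥ V_GS − V_t = 1.93 V; 14.3 ≥ 1.93 ✓.

I_D ≈ 0.95 mA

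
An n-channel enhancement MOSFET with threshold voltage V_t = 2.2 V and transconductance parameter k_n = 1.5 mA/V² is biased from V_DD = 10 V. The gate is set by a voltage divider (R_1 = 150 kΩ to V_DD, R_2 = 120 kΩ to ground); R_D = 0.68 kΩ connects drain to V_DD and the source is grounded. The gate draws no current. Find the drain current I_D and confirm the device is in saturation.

I_D ≈ 3.8 mA

V_G = V_DD·R_2/(R_1+R_2) = 10×120/270 = 4.44 V. With the source grounded, V_GS = V_G = 4.44 V.
Assume saturation: I_D = (k_n/2)(V_GS − V_t)² = (1.5/2)×(4.44 − 2.2)² = 0.75×2.24² = 3.78 mA.
V_DS = V_DD − I_D·R_D = 10 − 3.78×0.68 = 7.43 V.
Saturation requires V_DS ≥ V_GS − V_t = 2.24 V; 7.43 ≥ 2.24 ✓.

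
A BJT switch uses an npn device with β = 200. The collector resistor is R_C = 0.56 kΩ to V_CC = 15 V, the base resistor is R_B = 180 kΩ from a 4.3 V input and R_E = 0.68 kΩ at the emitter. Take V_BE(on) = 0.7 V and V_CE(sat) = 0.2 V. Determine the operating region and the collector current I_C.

active; I_C ≈ 2.3 mA

Assume active. Base-emitter loop: I_B = (V_BB − V_BE)/(R_B + (β+1)R_E) = (4.3 − 0.7)/(180 + 201×0.68) = 0.0114 mA.
I_C = β·I_B = 200×0.0114 = 2.27 mA.
V_CE = V_CC − I_C·R_C − I_E·R_E = 15 − 2.27×0.56 − 2.28×0.68 = 12.2 V > V_CE(sat), so the active-region assumption holds.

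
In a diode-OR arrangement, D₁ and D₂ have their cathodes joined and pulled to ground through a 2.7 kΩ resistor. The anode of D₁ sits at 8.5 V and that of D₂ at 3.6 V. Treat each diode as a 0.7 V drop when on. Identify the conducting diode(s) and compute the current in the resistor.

Only D₁ conducts; I_R ≈ 2.9 mA

Assume both conduct. Then node N would need to be at both 8.5−0.7 = 7.8 V and 3.6−0.7 = 2.9 V, which is impossible.
Assume only D₁ conducts: V_N = 8.5 − 0.7 = 7.8 V, so I_R = 7.8/2.7 = 2.89 mA.
Check D₂: its anode-to-cathode voltage is 3.6 − 7.8 = -4.2 V < 0.7 V, so it is off. The assumption is consistent.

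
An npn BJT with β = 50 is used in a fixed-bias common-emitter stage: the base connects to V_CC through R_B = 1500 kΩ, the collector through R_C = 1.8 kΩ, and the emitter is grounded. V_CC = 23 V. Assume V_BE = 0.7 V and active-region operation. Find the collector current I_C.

I_C ≈ 0.74 mA

Base loop: V_CC = I_B·R_B + V_BE, so I_B = (23 − 0.7)/1500 kΩ = 0.0149 mA.
In the active region I_C = β·I_B = 50 × 0.0149 = 0.743 mA.
Collector loop: V_CE = V_CC − I_C·R_C = 23 − 0.743×1.8 = 21.7 V.
Since V_CE = 21.7 V > V_CE(sat) ≈ 0.2 V, the transistor is in the active region as assumed.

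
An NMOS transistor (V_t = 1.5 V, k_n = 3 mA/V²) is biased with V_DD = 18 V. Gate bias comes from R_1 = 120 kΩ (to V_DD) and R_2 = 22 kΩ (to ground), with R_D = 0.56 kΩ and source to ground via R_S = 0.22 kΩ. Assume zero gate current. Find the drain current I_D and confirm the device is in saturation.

V_G = V_DD·R_2/(R_1+R_2) = 18×22/142 = 2.79 V.
Assume saturation: I_D = (k_n/2)(V_GS − V_t)² with V_GS = V_G − I_D·R_S = 2.79 − 0.22·I_D.
Substituting gives 0.0726·I_D² − 1.85·I_D + 2.49 = 0, with roots I_D = 1.43 or 24.1 mA.
The root I_D = 24.1 mA gives V_GS = -2.51 V ≤ V_t, so take I_D = 1.43 mA.
Then V_GS = 2.48 V and V_DS = V_DD − I_D(R_D+R_S) = 18 − 1.43×0.78 = 16.9 V.
Saturation requires V_DS ≥ V_GS − V_t = 0.975 V; 16.9 ≥ 0.975 ✓.

I_D ≈ 1.4 mA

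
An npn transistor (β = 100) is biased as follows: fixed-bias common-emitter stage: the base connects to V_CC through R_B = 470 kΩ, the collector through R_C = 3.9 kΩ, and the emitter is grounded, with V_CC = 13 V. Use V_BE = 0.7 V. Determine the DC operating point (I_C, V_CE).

I_C ≈ 2.6 mA, V_CE ≈ 2.8 V

Base loop: V_CC = I_B·R_B + V_BE, so I_B = (13 − 0.7)/470 kΩ = 0.0262 mA.
In the active region I_C = β·I_B = 100 × 0.0262 = 2.62 mA.
Collector loop: V_CE = V_CC − I_C·R_C = 13 − 2.62×3.9 = 2.79 V.
Since V_CE = 2.79 V > V_CE(sat) ≈ 0.2 V, the transistor is in the active region as assumed.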